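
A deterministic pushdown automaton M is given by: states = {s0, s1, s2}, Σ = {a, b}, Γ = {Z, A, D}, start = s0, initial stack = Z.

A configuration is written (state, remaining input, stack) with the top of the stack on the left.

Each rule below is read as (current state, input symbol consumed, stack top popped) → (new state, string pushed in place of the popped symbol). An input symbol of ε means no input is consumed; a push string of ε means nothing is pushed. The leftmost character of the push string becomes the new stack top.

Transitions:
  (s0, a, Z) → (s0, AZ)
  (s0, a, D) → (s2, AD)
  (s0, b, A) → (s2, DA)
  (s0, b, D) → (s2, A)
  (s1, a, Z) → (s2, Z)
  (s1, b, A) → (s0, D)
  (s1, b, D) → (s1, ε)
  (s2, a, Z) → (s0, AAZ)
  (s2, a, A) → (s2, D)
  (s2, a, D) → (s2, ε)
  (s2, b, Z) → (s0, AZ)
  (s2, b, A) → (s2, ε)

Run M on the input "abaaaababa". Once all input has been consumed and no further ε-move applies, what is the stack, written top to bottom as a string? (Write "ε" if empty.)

(s0, abaaaababa, Z)
  read a, top Z: go to s0, push AZ → (s0, baaaababa, AZ)
  read b, top A: go to s2, push DA → (s2, aaaababa, DAZ)
  read a, top D: go to s2, push ε → (s2, aaababa, AZ)
  read a, top A: go to s2, push D → (s2, aababa, DZ)
  read a, top D: go to s2, push ε → (s2, ababa, Z)
  read a, top Z: go to s0, push AAZ → (s0, baba, AAZ)
  read b, top A: go to s2, push DA → (s2, aba, DAAZ)
  read a, top D: go to s2, push ε → (s2, ba, AAZ)
  read b, top A: go to s2, push ε → (s2, a, AZ)
  read a, top A: go to s2, push D → (s2, ε, DZ)
All input consumed in state s2 with stack DZ.

DZ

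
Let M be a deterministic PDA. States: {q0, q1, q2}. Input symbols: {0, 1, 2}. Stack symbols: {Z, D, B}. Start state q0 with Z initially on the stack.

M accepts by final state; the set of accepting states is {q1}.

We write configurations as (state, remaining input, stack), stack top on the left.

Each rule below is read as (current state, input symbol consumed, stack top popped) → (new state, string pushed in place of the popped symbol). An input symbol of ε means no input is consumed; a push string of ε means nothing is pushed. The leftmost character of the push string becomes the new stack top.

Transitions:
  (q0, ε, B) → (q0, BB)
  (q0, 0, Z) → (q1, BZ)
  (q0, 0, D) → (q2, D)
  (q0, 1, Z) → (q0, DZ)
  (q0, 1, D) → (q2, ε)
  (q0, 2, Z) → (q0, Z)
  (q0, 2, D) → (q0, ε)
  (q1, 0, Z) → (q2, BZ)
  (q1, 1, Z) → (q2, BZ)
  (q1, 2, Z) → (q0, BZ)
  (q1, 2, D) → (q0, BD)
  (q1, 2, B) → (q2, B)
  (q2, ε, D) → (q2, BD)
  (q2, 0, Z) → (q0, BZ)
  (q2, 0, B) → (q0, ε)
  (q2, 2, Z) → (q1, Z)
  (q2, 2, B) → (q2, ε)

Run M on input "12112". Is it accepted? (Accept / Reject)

Accept

(q0, 12112, Z)
  read 1, top Z: go to q0, push DZ → (q0, 2112, DZ)
  read 2, top D: go to q0, push ε → (q0, 112, Z)
  read 1, top Z: go to q0, push DZ → (q0, 12, DZ)
  read 1, top D: go to q2, push ε → (q2, 2, Z)
  read 2, top Z: go to q1, push Z → (q1, ε, Z)
All input consumed; state q1 ∈ F.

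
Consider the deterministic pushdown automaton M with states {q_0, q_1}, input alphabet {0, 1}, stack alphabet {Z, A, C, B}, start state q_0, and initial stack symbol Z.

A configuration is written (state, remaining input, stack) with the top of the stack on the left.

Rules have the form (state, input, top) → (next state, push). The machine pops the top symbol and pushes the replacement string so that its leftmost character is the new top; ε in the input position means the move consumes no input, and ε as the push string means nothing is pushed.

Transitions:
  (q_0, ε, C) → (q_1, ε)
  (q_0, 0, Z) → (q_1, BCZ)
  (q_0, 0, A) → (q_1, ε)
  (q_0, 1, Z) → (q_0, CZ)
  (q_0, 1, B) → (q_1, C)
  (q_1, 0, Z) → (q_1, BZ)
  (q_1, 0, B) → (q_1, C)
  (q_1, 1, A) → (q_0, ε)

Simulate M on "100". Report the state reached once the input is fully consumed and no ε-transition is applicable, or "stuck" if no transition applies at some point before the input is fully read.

(q_0, 100, Z)
  read 1, top Z: go to q_0, push CZ → (q_0, 00, CZ)
  ε-move, top C: go to q_1, push ε → (q_1, 00, Z)
  read 0, top Z: go to q_1, push BZ → (q_1, 0, BZ)
  read 0, top B: go to q_1, push C → (q_1, ε, CZ)
All input consumed; M is in state q_1.

q_1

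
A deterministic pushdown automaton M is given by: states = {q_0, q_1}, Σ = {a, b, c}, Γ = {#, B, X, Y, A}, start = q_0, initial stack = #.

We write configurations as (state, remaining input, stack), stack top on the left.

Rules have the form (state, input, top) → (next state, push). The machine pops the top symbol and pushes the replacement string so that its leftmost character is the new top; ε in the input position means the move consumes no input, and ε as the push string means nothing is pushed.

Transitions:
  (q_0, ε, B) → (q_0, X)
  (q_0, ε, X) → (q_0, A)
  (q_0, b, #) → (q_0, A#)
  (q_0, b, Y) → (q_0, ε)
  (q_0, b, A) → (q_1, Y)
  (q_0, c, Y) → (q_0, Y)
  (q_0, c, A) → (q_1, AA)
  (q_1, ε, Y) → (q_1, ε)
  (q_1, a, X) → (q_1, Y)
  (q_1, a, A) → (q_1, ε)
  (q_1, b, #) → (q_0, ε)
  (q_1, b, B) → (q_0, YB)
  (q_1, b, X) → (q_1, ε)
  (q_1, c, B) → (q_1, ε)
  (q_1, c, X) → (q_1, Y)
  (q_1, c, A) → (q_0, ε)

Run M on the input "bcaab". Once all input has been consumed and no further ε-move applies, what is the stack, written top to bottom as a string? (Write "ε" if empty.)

(q_0, bcaab, #)
  read b, top #: go to q_0, push A# → (q_0, caab, A#)
  read c, top A: go to q_1, push AA → (q_1, aab, AA#)
  read a, top A: go to q_1, push ε → (q_1, ab, A#)
  read a, top A: go to q_1, push ε → (q_1, b, #)
  read b, top #: go to q_0, push ε → (q_0, ε, ε)
All input consumed in state q_0 with stack ε.

ε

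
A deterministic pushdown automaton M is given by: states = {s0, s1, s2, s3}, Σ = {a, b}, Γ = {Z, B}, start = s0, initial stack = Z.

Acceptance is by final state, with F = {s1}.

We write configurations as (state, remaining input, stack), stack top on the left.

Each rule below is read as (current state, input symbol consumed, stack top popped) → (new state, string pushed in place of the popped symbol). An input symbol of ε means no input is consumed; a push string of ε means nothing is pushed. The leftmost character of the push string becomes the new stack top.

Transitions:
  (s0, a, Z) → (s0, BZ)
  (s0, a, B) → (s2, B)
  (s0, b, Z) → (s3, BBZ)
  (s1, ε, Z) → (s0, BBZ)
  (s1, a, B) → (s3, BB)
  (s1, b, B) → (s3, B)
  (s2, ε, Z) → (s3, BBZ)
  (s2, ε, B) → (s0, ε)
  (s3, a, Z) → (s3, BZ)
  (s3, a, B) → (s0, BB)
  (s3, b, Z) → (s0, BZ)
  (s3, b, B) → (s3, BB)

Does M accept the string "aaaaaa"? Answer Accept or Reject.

Reject

(s0, aaaaaa, Z) ⊢ (s0, aaaaa, BZ) ⊢ (s2, aaaa, BZ) ⊢ (s0, aaaa, Z) ⊢ (s0, aaa, BZ) ⊢ (s2, aa, BZ) ⊢ (s0, aa, Z) ⊢ (s0, a, BZ) ⊢ (s2, ε, BZ) ⊢ (s0, ε, Z)
All input consumed; state s0 ∉ F and no further ε-move applies.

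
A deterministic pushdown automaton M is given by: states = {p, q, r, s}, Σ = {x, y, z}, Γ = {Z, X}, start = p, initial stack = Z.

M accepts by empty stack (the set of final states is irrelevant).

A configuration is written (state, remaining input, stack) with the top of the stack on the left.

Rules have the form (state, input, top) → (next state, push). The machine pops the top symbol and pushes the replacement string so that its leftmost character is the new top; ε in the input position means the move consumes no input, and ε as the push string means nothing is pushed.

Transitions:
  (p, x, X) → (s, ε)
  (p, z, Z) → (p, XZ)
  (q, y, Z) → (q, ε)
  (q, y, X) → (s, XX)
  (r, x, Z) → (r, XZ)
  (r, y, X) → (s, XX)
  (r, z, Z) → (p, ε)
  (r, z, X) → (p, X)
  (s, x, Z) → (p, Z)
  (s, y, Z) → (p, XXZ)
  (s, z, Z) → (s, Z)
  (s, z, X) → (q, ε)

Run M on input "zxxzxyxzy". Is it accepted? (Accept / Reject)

(p, zxxzxyxzy, Z) ⊢ (p, xxzxyxzy, XZ) ⊢ (s, xzxyxzy, Z) ⊢ (p, zxyxzy, Z) ⊢ (p, xyxzy, XZ) ⊢ (s, yxzy, Z) ⊢ (p, xzy, XXZ) ⊢ (s, zy, XZ) ⊢ (q, y, Z) ⊢ (q, ε, ε)
All input consumed and the stack is empty.

Accept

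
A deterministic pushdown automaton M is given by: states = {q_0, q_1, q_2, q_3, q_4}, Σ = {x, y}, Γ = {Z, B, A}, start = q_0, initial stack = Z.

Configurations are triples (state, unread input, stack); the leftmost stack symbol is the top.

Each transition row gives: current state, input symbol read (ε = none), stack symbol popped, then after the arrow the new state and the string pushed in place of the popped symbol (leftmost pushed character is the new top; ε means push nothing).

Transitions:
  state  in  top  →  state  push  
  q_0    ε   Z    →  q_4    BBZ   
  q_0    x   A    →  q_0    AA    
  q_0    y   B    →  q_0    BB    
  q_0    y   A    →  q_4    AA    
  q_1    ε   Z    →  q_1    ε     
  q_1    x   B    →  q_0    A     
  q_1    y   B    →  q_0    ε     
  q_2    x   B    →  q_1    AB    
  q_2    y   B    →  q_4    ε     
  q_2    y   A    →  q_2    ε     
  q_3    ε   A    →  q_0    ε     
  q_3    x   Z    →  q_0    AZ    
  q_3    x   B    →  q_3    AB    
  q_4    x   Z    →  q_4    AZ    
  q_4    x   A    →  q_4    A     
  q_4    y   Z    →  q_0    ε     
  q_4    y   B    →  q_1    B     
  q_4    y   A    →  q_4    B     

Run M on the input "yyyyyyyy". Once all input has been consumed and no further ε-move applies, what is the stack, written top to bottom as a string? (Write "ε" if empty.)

(q_0, yyyyyyyy, Z) ⊢ (q_4, yyyyyyyy, BBZ) ⊢ (q_1, yyyyyyy, BBZ) ⊢ (q_0, yyyyyy, BZ) ⊢ (q_0, yyyyy, BBZ) ⊢ (q_0, yyyy, BBBZ) ⊢ (q_0, yyy, BBBBZ) ⊢ (q_0, yy, BBBBBZ) ⊢ (q_0, y, BBBBBBZ) ⊢ (q_0, ε, BBBBBBBZ)
All input consumed in state q_0 with stack BBBBBBBZ.

BBBBBBBZ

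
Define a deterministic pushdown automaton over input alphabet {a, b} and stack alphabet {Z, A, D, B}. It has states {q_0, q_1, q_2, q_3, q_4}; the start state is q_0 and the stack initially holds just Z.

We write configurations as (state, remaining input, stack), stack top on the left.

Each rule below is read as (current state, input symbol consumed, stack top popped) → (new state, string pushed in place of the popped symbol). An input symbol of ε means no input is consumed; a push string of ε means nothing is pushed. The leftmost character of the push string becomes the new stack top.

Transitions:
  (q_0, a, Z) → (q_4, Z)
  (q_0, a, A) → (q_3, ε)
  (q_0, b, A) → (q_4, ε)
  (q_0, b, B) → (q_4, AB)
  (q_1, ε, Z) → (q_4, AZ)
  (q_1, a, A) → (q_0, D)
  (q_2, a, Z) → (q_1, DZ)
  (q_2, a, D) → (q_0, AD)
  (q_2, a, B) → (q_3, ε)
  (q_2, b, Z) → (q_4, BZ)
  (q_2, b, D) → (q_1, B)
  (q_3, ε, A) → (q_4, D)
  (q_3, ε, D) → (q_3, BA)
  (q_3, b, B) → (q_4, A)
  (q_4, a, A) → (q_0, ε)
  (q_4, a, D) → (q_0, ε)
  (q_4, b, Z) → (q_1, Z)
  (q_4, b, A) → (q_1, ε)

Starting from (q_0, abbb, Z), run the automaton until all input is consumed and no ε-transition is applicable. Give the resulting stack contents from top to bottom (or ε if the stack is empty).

AZ

(q_0, abbb, Z)
  read a, top Z: go to q_4, push Z → (q_4, bbb, Z)
  read b, top Z: go to q_1, push Z → (q_1, bb, Z)
  ε-move, top Z: go to q_4, push AZ → (q_4, bb, AZ)
  read b, top A: go to q_1, push ε → (q_1, b, Z)
  ε-move, top Z: go to q_4, push AZ → (q_4, b, AZ)
  read b, top A: go to q_1, push ε → (q_1, ε, Z)
  ε-move, top Z: go to q_4, push AZ → (q_4, ε, AZ)
All input consumed in state q_4 with stack AZ.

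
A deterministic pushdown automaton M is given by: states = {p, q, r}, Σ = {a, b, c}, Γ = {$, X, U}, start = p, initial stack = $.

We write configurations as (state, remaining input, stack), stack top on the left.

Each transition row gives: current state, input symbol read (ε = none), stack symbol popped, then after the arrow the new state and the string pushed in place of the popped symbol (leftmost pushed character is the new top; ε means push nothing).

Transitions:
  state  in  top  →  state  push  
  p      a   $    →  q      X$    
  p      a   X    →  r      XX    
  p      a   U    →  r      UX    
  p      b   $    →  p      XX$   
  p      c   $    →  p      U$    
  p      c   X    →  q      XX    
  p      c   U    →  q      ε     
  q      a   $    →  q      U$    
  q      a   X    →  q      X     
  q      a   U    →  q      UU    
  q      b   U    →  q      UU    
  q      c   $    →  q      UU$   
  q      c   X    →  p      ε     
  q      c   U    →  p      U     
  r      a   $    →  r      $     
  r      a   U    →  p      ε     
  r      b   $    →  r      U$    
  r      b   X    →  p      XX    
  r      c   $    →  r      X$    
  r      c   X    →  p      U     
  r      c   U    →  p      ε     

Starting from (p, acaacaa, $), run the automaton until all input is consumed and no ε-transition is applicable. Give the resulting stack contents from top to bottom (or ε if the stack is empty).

(p, acaacaa, $)
  read a, top $: go to q, push X$ → (q, caacaa, X$)
  read c, top X: go to p, push ε → (p, aacaa, $)
  read a, top $: go to q, push X$ → (q, acaa, X$)
  read a, top X: go to q, push X → (q, caa, X$)
  read c, top X: go to p, push ε → (p, aa, $)
  read a, top $: go to q, push X$ → (q, a, X$)
  read a, top X: go to q, push X → (q, ε, X$)
All input consumed in state q with stack X$.

X$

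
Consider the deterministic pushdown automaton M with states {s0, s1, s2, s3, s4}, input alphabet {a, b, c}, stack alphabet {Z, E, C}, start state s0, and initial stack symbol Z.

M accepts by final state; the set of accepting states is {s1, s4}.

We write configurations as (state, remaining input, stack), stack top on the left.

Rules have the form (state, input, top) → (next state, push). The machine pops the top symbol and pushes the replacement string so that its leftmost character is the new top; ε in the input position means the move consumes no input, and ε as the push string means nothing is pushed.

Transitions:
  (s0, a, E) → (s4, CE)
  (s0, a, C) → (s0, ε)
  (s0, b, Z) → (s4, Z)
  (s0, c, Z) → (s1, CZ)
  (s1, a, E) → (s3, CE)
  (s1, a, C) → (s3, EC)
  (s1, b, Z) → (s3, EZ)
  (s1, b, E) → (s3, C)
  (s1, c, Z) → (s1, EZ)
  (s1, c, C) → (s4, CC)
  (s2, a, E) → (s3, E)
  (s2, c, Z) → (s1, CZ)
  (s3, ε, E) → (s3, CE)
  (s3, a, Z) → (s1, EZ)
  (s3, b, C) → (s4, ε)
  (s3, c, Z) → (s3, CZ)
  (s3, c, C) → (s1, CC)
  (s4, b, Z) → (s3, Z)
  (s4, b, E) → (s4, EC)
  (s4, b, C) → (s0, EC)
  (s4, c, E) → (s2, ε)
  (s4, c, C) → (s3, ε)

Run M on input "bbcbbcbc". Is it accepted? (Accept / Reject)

Reject

(s0, bbcbbcbc, Z) ⊢ (s4, bcbbcbc, Z) ⊢ (s3, cbbcbc, Z) ⊢ (s3, bbcbc, CZ) ⊢ (s4, bcbc, Z) ⊢ (s3, cbc, Z) ⊢ (s3, bc, CZ) ⊢ (s4, c, Z)
No transition applies at (s4, c, Z); input not fully consumed.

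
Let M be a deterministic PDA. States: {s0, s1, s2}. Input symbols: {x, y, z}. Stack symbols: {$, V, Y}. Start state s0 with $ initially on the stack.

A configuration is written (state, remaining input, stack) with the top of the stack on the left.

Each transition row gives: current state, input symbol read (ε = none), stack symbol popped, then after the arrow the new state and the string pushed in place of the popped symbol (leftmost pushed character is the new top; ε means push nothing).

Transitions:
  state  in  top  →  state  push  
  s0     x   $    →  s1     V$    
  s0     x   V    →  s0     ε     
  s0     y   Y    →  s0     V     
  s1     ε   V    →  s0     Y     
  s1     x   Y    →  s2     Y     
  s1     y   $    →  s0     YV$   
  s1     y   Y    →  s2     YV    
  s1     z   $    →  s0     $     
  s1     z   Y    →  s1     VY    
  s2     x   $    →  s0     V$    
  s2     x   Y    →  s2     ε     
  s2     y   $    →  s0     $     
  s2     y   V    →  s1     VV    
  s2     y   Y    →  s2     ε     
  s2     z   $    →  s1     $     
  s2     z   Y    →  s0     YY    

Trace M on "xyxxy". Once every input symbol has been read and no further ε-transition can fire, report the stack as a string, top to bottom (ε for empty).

(s0, xyxxy, $)
  read x, top $: go to s1, push V$ → (s1, yxxy, V$)
  ε-move, top V: go to s0, push Y → (s0, yxxy, Y$)
  read y, top Y: go to s0, push V → (s0, xxy, V$)
  read x, top V: go to s0, push ε → (s0, xy, $)
  read x, top $: go to s1, push V$ → (s1, y, V$)
  ε-move, top V: go to s0, push Y → (s0, y, Y$)
  read y, top Y: go to s0, push V → (s0, ε, V$)
All input consumed in state s0 with stack V$.

V$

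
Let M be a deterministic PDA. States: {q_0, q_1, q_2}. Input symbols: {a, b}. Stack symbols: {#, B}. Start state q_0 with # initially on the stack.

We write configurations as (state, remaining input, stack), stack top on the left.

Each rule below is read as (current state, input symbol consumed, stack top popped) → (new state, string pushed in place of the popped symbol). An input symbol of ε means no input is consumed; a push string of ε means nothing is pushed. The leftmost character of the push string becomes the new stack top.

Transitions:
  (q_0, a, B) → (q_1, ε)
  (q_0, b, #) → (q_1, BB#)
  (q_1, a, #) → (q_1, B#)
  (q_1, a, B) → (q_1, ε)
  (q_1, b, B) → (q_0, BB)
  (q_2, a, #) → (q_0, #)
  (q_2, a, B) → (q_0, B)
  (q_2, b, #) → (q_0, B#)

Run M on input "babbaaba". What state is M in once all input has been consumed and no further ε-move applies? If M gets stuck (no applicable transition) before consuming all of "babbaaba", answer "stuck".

(q_0, babbaaba, #)
  read b, top #: go to q_1, push BB# → (q_1, abbaaba, BB#)
  read a, top B: go to q_1, push ε → (q_1, bbaaba, B#)
  read b, top B: go to q_0, push BB → (q_0, baaba, BB#)
No transition for (q_0, b, top B); M blocks with input baaba remaining.

stuck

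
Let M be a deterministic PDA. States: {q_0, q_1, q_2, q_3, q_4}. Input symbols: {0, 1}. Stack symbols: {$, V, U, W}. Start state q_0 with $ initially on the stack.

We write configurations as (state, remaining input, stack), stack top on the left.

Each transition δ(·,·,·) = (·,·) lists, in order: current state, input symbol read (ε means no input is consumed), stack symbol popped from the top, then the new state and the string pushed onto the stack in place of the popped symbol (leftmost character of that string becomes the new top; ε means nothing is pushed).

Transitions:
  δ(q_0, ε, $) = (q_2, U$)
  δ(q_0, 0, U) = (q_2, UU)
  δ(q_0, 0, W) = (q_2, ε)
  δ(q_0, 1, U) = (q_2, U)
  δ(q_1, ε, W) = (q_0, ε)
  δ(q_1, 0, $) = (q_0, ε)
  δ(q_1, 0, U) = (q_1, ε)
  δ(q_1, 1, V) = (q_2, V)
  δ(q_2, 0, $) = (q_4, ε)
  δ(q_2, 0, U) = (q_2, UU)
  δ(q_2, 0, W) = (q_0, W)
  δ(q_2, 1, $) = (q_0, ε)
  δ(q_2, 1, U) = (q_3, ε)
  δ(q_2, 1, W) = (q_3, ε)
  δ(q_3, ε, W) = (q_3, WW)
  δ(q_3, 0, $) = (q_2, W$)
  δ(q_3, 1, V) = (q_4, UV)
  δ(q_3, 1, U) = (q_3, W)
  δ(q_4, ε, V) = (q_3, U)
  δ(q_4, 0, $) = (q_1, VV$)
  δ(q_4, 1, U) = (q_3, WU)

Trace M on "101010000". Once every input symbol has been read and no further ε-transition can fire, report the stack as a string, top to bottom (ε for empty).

(q_0, 101010000, $) ⊢ (q_2, 101010000, U$) ⊢ (q_3, 01010000, $) ⊢ (q_2, 1010000, W$) ⊢ (q_3, 010000, $) ⊢ (q_2, 10000, W$) ⊢ (q_3, 0000, $) ⊢ (q_2, 000, W$) ⊢ (q_0, 00, W$) ⊢ (q_2, 0, $) ⊢ (q_4, ε, ε)
All input consumed in state q_4 with stack ε.

ε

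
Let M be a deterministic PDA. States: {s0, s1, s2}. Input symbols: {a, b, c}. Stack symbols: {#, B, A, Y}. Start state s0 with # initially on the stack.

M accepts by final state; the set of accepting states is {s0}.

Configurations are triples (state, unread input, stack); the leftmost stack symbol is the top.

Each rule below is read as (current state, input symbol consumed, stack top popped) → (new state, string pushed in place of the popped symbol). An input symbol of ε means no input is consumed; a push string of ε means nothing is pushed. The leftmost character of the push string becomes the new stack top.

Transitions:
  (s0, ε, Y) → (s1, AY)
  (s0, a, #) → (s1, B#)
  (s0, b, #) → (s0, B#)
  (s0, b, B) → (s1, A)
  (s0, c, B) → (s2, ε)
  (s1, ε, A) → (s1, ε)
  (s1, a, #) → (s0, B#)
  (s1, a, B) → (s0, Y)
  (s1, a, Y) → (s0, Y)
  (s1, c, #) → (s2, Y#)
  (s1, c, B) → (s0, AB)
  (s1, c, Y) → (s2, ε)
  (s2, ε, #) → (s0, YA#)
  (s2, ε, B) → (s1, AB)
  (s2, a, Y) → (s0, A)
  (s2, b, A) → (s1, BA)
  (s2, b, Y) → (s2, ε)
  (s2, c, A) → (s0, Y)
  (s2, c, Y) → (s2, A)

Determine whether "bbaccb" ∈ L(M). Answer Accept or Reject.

(s0, bbaccb, #) ⊢ (s0, baccb, B#) ⊢ (s1, accb, A#) ⊢ (s1, accb, #) ⊢ (s0, ccb, B#) ⊢ (s2, cb, #) ⊢ (s0, cb, YA#) ⊢ (s1, cb, AYA#) ⊢ (s1, cb, YA#) ⊢ (s2, b, A#) ⊢ (s1, ε, BA#)
All input consumed; state s1 ∉ F and no further ε-move applies.

Reject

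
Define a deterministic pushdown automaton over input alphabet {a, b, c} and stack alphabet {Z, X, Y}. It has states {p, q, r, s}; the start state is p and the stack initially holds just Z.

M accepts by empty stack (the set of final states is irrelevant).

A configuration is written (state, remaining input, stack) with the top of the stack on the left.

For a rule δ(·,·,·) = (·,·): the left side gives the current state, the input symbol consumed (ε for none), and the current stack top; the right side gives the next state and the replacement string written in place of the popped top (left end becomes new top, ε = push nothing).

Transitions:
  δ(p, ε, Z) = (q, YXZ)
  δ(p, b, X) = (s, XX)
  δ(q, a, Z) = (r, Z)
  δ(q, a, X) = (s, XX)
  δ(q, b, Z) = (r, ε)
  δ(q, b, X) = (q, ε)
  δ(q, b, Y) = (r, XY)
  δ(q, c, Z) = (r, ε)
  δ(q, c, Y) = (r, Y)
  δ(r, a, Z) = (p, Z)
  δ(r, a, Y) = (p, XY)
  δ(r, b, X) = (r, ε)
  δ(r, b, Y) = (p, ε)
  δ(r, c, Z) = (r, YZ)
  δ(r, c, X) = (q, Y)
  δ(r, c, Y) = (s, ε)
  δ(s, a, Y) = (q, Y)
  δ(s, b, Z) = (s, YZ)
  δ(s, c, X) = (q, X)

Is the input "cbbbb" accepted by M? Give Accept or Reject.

(p, cbbbb, Z)
  ε-move, top Z: go to q, push YXZ → (q, cbbbb, YXZ)
  read c, top Y: go to r, push Y → (r, bbbb, YXZ)
  read b, top Y: go to p, push ε → (p, bbb, XZ)
  read b, top X: go to s, push XX → (s, bb, XXZ)
No transition applies at (s, bb, XXZ); input not fully consumed.

Reject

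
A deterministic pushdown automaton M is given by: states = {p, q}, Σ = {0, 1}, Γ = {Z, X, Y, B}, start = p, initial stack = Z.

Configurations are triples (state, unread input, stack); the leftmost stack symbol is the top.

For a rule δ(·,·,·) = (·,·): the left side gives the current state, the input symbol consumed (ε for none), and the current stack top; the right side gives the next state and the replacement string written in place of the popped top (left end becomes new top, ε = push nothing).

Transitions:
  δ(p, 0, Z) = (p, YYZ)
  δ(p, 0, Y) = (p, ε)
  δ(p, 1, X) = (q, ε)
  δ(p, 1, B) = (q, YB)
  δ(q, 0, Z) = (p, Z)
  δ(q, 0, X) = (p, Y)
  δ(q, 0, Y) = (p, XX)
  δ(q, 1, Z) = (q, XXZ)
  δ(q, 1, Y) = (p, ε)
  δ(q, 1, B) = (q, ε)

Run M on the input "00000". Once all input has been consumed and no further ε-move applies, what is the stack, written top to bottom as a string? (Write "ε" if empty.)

(p, 00000, Z)
  read 0, top Z: go to p, push YYZ → (p, 0000, YYZ)
  read 0, top Y: go to p, push ε → (p, 000, YZ)
  read 0, top Y: go to p, push ε → (p, 00, Z)
  read 0, top Z: go to p, push YYZ → (p, 0, YYZ)
  read 0, top Y: go to p, push ε → (p, ε, YZ)
All input consumed in state p with stack YZ.

YZ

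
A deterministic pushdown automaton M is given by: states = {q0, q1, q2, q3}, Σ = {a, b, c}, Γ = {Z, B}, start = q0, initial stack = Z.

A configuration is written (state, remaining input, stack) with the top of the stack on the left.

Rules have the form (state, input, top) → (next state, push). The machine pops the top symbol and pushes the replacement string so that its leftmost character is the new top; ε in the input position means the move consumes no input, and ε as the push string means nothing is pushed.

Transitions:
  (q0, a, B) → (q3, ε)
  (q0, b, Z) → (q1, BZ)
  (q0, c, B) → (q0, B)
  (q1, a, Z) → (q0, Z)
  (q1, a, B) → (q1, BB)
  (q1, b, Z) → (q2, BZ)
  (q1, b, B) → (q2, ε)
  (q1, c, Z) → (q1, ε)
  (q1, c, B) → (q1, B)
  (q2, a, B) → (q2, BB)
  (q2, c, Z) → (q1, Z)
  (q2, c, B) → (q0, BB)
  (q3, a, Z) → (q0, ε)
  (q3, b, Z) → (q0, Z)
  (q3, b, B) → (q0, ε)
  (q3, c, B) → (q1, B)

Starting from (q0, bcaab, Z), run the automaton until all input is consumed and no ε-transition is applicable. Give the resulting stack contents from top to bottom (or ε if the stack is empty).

BBZ

(q0, bcaab, Z)
  read b, top Z: go to q1, push BZ → (q1, caab, BZ)
  read c, top B: go to q1, push B → (q1, aab, BZ)
  read a, top B: go to q1, push BB → (q1, ab, BBZ)
  read a, top B: go to q1, push BB → (q1, b, BBBZ)
  read b, top B: go to q2, push ε → (q2, ε, BBZ)
All input consumed in state q2 with stack BBZ.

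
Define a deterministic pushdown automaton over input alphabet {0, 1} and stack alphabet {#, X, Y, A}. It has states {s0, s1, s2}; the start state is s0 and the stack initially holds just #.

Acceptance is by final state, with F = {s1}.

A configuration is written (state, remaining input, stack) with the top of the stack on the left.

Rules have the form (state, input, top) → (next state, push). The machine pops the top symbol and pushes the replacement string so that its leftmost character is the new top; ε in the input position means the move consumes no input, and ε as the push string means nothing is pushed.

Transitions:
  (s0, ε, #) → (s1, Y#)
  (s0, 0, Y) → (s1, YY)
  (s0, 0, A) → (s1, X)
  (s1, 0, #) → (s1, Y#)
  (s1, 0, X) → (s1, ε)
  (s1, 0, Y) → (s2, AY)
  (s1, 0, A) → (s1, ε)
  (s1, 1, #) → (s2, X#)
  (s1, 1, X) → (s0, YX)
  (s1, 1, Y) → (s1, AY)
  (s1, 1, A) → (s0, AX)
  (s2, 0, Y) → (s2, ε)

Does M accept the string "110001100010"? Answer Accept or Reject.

Accept

(s0, 110001100010, #) ⊢ (s1, 110001100010, Y#) ⊢ (s1, 10001100010, AY#) ⊢ (s0, 0001100010, AXY#) ⊢ (s1, 001100010, XXY#) ⊢ (s1, 01100010, XY#) ⊢ (s1, 1100010, Y#) ⊢ (s1, 100010, AY#) ⊢ (s0, 00010, AXY#) ⊢ (s1, 0010, XXY#) ⊢ (s1, 010, XY#) ⊢ (s1, 10, Y#) ⊢ (s1, 0, AY#) ⊢ (s1, ε, Y#)
All input consumed; state s1 ∈ F.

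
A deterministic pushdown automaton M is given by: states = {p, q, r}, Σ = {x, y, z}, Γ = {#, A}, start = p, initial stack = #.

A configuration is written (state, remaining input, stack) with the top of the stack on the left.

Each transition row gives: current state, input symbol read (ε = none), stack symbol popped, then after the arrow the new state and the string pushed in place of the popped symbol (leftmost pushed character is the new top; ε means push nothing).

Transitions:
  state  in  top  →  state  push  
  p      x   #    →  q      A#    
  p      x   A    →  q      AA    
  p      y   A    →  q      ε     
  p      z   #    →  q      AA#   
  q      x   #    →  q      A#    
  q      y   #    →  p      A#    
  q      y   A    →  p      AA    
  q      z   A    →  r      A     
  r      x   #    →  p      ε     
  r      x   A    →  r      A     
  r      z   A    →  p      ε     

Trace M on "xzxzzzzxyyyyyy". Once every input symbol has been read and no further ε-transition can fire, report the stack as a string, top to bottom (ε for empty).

(p, xzxzzzzxyyyyyy, #)
  read x, top #: go to q, push A# → (q, zxzzzzxyyyyyy, A#)
  read z, top A: go to r, push A → (r, xzzzzxyyyyyy, A#)
  read x, top A: go to r, push A → (r, zzzzxyyyyyy, A#)
  read z, top A: go to p, push ε → (p, zzzxyyyyyy, #)
  read z, top #: go to q, push AA# → (q, zzxyyyyyy, AA#)
  read z, top A: go to r, push A → (r, zxyyyyyy, AA#)
  read z, top A: go to p, push ε → (p, xyyyyyy, A#)
  read x, top A: go to q, push AA → (q, yyyyyy, AA#)
  read y, top A: go to p, push AA → (p, yyyyy, AAA#)
  read y, top A: go to q, push ε → (q, yyyy, AA#)
  read y, top A: go to p, push AA → (p, yyy, AAA#)
  read y, top A: go to q, push ε → (q, yy, AA#)
  read y, top A: go to p, push AA → (p, y, AAA#)
  read y, top A: go to q, push ε → (q, ε, AA#)
All input consumed in state q with stack AA#.

AA#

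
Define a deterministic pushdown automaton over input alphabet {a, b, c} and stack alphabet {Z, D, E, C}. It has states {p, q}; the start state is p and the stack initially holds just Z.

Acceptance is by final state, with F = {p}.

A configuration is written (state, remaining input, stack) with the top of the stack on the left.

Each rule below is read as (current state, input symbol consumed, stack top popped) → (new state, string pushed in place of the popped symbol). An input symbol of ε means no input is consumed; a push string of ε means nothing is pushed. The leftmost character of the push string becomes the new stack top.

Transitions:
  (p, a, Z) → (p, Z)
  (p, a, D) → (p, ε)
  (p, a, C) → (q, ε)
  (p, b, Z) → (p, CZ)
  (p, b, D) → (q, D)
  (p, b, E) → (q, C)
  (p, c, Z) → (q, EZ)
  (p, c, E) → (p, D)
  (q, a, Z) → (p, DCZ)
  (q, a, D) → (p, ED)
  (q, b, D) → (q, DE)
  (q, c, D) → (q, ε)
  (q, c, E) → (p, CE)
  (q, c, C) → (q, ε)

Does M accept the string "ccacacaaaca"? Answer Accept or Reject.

Reject

(p, ccacacaaaca, Z)
  read c, top Z: go to q, push EZ → (q, cacacaaaca, EZ)
  read c, top E: go to p, push CE → (p, acacaaaca, CEZ)
  read a, top C: go to q, push ε → (q, cacaaaca, EZ)
  read c, top E: go to p, push CE → (p, acaaaca, CEZ)
  read a, top C: go to q, push ε → (q, caaaca, EZ)
  read c, top E: go to p, push CE → (p, aaaca, CEZ)
  read a, top C: go to q, push ε → (q, aaca, EZ)
No transition applies at (q, aaca, EZ); input not fully consumed.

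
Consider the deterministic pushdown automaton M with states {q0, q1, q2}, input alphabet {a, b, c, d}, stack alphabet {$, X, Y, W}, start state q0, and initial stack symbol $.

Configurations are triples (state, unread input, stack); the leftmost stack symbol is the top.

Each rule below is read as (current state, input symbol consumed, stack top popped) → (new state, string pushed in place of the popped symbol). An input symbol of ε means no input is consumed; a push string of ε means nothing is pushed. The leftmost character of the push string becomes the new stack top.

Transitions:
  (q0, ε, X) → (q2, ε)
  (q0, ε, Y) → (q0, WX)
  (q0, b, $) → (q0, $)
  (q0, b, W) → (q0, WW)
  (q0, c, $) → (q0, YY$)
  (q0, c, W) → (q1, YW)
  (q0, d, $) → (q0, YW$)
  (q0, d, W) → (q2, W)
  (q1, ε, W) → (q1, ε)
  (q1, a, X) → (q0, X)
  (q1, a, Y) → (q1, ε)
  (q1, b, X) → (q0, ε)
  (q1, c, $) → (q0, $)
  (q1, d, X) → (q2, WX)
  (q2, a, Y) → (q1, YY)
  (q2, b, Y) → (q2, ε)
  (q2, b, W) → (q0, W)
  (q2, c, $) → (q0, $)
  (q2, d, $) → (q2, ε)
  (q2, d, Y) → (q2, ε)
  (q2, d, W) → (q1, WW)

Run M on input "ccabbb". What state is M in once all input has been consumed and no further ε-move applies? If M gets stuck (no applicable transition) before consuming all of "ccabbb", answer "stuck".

q0

(q0, ccabbb, $)
  read c, top $: go to q0, push YY$ → (q0, cabbb, YY$)
  ε-move, top Y: go to q0, push WX → (q0, cabbb, WXY$)
  read c, top W: go to q1, push YW → (q1, abbb, YWXY$)
  read a, top Y: go to q1, push ε → (q1, bbb, WXY$)
  ε-move, top W: go to q1, push ε → (q1, bbb, XY$)
  read b, top X: go to q0, push ε → (q0, bb, Y$)
  ε-move, top Y: go to q0, push WX → (q0, bb, WX$)
  read b, top W: go to q0, push WW → (q0, b, WWX$)
  read b, top W: go to q0, push WW → (q0, ε, WWWX$)
All input consumed; M is in state q0.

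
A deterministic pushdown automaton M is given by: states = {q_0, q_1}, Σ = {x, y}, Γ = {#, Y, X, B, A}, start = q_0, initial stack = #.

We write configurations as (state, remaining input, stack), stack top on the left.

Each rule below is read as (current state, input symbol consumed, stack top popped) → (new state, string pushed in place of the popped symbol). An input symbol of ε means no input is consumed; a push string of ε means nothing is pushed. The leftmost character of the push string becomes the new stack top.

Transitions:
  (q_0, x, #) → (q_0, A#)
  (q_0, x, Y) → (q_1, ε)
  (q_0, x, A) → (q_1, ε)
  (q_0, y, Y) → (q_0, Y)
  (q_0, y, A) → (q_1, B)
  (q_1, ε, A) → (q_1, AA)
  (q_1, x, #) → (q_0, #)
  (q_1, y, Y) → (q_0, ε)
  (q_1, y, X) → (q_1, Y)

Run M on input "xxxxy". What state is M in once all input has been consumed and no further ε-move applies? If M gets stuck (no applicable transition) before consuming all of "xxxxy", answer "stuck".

q_1

(q_0, xxxxy, #) ⊢ (q_0, xxxy, A#) ⊢ (q_1, xxy, #) ⊢ (q_0, xy, #) ⊢ (q_0, y, A#) ⊢ (q_1, ε, B#)
All input consumed; M is in state q_1.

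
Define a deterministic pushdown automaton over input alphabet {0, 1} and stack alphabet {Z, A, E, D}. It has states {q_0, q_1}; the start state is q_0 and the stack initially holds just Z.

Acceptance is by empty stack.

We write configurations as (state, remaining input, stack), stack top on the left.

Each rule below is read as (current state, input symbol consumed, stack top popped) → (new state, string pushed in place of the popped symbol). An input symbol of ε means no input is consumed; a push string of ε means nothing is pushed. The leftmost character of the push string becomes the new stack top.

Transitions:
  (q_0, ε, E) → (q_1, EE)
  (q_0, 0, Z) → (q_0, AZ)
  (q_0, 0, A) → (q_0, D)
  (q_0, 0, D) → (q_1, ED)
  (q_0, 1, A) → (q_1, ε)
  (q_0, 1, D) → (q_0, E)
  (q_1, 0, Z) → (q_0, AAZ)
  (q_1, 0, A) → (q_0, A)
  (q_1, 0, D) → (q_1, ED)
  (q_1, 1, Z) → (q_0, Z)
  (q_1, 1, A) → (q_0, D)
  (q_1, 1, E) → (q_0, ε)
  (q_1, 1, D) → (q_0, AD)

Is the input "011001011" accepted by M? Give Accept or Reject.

(q_0, 011001011, Z) ⊢ (q_0, 11001011, AZ) ⊢ (q_1, 1001011, Z) ⊢ (q_0, 001011, Z) ⊢ (q_0, 01011, AZ) ⊢ (q_0, 1011, DZ) ⊢ (q_0, 011, EZ) ⊢ (q_1, 011, EEZ)
No transition applies at (q_1, 011, EEZ); input not fully consumed.

Reject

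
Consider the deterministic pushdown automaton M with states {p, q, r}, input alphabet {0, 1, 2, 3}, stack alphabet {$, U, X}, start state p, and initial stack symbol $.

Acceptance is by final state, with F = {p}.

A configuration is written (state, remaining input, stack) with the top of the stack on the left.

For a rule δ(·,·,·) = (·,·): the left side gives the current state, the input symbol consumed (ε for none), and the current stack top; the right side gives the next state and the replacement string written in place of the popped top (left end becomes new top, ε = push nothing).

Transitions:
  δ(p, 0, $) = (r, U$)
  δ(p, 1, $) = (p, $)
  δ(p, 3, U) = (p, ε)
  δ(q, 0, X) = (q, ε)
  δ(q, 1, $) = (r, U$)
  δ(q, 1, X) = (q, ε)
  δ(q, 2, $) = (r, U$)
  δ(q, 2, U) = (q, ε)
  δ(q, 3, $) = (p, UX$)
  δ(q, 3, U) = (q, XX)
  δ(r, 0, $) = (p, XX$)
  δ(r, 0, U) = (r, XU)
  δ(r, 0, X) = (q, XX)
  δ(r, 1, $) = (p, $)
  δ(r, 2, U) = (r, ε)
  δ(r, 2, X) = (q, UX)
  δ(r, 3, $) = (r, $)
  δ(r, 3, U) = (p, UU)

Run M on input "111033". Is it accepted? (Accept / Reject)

Accept

(p, 111033, $)
  read 1, top $: go to p, push $ → (p, 11033, $)
  read 1, top $: go to p, push $ → (p, 1033, $)
  read 1, top $: go to p, push $ → (p, 033, $)
  read 0, top $: go to r, push U$ → (r, 33, U$)
  read 3, top U: go to p, push UU → (p, 3, UU$)
  read 3, top U: go to p, push ε → (p, ε, U$)
All input consumed; state p ∈ F.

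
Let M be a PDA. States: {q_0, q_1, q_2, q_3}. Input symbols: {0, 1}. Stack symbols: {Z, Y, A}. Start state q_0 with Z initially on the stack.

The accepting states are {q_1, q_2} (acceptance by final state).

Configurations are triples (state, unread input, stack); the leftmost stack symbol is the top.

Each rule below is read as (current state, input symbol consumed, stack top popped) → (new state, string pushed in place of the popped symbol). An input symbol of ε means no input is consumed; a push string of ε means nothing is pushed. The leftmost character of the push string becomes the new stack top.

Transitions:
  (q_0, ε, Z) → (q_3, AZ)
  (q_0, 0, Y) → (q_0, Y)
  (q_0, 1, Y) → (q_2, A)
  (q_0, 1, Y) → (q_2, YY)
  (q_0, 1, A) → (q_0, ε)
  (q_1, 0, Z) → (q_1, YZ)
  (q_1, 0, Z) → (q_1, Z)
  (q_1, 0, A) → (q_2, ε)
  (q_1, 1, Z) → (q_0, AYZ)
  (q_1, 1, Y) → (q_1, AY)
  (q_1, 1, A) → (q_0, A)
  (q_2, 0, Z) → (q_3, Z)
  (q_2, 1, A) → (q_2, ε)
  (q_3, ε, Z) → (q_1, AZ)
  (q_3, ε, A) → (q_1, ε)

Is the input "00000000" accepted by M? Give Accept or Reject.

One accepting computation: (q_0, 00000000, Z) ⊢ (q_3, 00000000, AZ) ⊢ (q_1, 00000000, Z) ⊢ (q_1, 0000000, Z) ⊢ (q_1, 000000, Z) ⊢ (q_1, 00000, Z) ⊢ (q_1, 0000, Z) ⊢ (q_1, 000, Z) ⊢ (q_1, 00, Z) ⊢ (q_1, 0, Z) ⊢ (q_1, ε, YZ)
All input consumed and state q_1 ∈ F.

Accept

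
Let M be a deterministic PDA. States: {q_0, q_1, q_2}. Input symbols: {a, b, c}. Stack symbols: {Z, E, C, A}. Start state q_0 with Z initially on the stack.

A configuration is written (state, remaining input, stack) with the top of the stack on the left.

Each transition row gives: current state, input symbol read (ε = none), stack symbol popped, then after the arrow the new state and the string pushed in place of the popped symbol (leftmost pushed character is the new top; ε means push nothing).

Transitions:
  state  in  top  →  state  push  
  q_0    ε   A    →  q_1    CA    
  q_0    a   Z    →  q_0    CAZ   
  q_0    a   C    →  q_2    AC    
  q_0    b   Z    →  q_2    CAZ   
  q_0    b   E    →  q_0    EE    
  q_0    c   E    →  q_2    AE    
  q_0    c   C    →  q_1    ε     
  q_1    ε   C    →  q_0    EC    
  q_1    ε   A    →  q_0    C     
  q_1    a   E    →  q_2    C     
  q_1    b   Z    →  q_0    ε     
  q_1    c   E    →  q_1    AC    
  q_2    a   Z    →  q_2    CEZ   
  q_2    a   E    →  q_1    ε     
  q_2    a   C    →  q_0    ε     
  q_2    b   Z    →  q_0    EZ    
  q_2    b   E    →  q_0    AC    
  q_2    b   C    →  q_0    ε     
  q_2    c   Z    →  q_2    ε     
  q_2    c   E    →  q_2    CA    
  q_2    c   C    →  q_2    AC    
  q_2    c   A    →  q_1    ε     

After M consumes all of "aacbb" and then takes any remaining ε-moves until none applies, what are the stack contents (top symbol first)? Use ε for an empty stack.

(q_0, aacbb, Z)
  read a, top Z: go to q_0, push CAZ → (q_0, acbb, CAZ)
  read a, top C: go to q_2, push AC → (q_2, cbb, ACAZ)
  read c, top A: go to q_1, push ε → (q_1, bb, CAZ)
  ε-move, top C: go to q_0, push EC → (q_0, bb, ECAZ)
  read b, top E: go to q_0, push EE → (q_0, b, EECAZ)
  read b, top E: go to q_0, push EE → (q_0, ε, EEECAZ)
All input consumed in state q_0 with stack EEECAZ.

EEECAZ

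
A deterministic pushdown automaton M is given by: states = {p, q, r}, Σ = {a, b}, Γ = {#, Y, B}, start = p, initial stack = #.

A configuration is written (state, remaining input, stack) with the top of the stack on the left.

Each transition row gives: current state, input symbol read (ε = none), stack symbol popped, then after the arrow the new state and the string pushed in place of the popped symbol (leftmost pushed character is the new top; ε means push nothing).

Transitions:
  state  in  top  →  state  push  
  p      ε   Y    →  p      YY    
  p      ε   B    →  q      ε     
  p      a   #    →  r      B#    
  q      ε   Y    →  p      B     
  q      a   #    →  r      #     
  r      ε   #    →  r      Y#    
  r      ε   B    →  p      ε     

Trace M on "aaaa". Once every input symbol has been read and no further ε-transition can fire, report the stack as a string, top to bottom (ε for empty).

#

(p, aaaa, #)
  read a, top #: go to r, push B# → (r, aaa, B#)
  ε-move, top B: go to p, push ε → (p, aaa, #)
  read a, top #: go to r, push B# → (r, aa, B#)
  ε-move, top B: go to p, push ε → (p, aa, #)
  read a, top #: go to r, push B# → (r, a, B#)
  ε-move, top B: go to p, push ε → (p, a, #)
  read a, top #: go to r, push B# → (r, ε, B#)
  ε-move, top B: go to p, push ε → (p, ε, #)
All input consumed in state p with stack #.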